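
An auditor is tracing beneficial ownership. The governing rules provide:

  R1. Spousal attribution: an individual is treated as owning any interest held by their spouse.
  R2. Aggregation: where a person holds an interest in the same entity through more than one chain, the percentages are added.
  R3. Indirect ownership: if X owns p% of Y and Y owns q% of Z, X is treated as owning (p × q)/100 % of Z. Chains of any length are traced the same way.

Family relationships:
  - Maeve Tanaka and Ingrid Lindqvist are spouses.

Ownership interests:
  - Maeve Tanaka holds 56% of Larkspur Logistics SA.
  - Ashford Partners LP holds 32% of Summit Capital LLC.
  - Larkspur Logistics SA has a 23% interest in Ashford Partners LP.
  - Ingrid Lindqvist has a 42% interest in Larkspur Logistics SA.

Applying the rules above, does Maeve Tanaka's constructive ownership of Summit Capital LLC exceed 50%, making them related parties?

No

By spousal attribution (R1), Maeve Tanaka is treated as also owning Ingrid Lindqvist's interest in Larkspur Logistics SA, giving 56% + 42% = 98%.
Chain via Larkspur Logistics SA → Ashford Partners LP (R3): 98% × 23% × 32% = 7.2128% of Summit Capital LLC.
7.2128% does not exceed the 50% threshold, so Maeve is not a related party to Summit Capital LLC.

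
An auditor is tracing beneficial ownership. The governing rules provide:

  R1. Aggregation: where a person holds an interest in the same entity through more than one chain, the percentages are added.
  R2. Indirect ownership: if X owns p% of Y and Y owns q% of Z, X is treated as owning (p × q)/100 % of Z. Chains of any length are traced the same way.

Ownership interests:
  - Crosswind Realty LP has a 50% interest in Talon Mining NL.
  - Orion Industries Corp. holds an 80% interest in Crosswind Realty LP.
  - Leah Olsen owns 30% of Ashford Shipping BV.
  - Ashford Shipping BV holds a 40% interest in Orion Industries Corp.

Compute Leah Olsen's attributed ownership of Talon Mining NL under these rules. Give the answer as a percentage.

Chain via Ashford Shipping BV → Orion Industries Corp. → Crosswind Realty LP (R2): 30% × 40% × 80% × 50% = 4.8% of Talon Mining NL.

4.8%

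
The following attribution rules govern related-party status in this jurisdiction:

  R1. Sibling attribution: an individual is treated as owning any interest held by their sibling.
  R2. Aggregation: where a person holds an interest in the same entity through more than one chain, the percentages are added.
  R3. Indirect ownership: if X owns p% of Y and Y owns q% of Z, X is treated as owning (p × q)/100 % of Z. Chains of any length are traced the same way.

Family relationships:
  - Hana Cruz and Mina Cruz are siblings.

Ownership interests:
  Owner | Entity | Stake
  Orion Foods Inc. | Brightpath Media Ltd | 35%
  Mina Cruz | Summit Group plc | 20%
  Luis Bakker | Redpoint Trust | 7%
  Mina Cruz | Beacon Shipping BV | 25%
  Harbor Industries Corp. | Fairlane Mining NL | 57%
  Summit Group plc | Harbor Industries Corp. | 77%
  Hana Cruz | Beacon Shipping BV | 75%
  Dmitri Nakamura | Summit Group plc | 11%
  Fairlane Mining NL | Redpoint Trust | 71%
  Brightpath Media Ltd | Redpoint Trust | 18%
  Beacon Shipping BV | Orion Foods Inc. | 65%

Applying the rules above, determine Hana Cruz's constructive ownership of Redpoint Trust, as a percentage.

By sibling attribution (R1), Hana Cruz is treated as also owning Mina Cruz's interest in Beacon Shipping BV, giving 75% + 25% = 100%.
By sibling attribution (R1), Hana Cruz is treated as owning Mina Cruz's 20% interest in Summit Group plc.
Chain via Beacon Shipping BV → Orion Foods Inc. → Brightpath Media Ltd (R3): 100% × 65% × 35% × 18% = 4.095% of Redpoint Trust.
Chain via Summit Group plc → Harbor Industries Corp. → Fairlane Mining NL (R3): 20% × 77% × 57% × 71% = 6.23238% of Redpoint Trust.
Aggregating (R2): 4.095% + 6.23238% = 10.32738%.

10.32738%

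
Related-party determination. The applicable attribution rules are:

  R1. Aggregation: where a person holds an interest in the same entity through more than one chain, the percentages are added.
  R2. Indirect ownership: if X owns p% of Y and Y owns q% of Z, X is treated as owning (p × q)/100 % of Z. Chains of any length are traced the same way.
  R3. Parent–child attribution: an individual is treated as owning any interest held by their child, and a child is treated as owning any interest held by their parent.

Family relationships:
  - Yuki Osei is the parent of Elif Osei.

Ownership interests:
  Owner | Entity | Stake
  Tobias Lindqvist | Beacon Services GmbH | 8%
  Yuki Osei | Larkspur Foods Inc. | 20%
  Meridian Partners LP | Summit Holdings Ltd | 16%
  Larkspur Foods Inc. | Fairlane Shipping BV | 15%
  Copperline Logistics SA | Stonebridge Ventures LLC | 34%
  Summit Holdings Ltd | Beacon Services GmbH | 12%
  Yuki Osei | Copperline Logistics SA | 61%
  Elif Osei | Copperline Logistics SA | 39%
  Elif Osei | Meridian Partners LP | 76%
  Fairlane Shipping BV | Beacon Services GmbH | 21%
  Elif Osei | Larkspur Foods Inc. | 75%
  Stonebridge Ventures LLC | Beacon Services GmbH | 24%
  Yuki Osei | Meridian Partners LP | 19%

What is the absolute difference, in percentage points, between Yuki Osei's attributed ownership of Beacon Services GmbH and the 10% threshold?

2.9765

By parent–child attribution (R3), Yuki Osei is treated as also owning Elif Osei's interest in Meridian Partners LP, giving 19% + 76% = 95%.
By parent–child attribution (R3), Yuki Osei is treated as also owning Elif Osei's interest in Copperline Logistics SA, giving 61% + 39% = 100%.
By parent–child attribution (R3), Yuki Osei is treated as also owning Elif Osei's interest in Larkspur Foods Inc, giving 20% + 75% = 95%.
Chain via Meridian Partners LP → Summit Holdings Ltd (R2): 95% × 16% × 12% = 1.824% of Beacon Services GmbH.
Chain via Copperline Logistics SA → Stonebridge Ventures LLC (R2): 100% × 34% × 24% = 8.16% of Beacon Services GmbH.
Chain via Larkspur Foods Inc. → Fairlane Shipping BV (R2): 95% × 15% × 21% = 2.9925% of Beacon Services GmbH.
Aggregating (R1): 1.824% + 8.16% + 2.9925% = 12.9765%.
12.9765% exceeds the 10% threshold by 2.9765 percentage points.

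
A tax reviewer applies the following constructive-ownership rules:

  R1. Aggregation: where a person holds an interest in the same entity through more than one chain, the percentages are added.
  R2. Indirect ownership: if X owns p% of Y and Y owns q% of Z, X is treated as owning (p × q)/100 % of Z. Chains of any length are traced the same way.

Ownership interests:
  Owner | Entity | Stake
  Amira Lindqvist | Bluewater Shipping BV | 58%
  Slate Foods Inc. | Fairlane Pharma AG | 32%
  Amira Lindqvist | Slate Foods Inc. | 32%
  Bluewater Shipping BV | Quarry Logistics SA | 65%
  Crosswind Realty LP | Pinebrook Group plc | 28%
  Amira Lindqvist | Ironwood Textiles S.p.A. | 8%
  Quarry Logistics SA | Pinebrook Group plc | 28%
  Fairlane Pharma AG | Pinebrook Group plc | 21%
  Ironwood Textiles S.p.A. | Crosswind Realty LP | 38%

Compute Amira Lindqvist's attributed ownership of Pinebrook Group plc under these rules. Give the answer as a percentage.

13.5576%

Chain via Slate Foods Inc. → Fairlane Pharma AG (R2): 32% × 32% × 21% = 2.1504% of Pinebrook Group plc.
Chain via Bluewater Shipping BV → Quarry Logistics SA (R2): 58% × 65% × 28% = 10.556% of Pinebrook Group plc.
Chain via Ironwood Textiles S.p.A. → Crosswind Realty LP (R2): 8% × 38% × 28% = 0.8512% of Pinebrook Group plc.
Aggregating (R1): 2.1504% + 10.556% + 0.8512% = 13.5576%.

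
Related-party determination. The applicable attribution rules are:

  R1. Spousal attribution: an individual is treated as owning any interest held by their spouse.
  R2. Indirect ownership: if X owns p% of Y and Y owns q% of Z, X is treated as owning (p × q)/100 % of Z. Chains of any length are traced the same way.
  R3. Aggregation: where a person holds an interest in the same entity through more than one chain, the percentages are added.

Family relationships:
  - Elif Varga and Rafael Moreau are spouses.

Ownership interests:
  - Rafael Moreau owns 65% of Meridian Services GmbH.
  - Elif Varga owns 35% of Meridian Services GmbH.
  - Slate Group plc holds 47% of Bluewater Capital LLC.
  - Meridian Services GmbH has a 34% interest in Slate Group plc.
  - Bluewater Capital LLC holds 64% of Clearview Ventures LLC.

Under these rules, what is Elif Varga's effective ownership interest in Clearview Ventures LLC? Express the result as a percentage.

By spousal attribution (R1), Elif Varga is treated as also owning Rafael Moreau's interest in Meridian Services GmbH, giving 35% + 65% = 100%.
Chain via Meridian Services GmbH → Slate Group plc → Bluewater Capital LLC (R2): 100% × 34% × 47% × 64% = 10.2272% of Clearview Ventures LLC.

10.2272%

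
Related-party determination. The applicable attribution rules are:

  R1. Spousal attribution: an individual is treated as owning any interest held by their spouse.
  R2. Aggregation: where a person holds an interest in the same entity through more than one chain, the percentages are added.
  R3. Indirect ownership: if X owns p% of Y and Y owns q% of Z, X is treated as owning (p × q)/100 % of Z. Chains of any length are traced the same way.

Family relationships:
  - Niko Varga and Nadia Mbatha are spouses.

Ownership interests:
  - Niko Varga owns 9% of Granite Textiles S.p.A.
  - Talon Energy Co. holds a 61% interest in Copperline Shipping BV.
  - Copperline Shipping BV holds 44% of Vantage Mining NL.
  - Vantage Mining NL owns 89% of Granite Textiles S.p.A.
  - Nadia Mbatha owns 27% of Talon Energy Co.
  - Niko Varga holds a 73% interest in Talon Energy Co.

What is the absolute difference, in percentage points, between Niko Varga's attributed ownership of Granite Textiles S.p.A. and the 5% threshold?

By spousal attribution (R1), Niko Varga is treated as also owning Nadia Mbatha's interest in Talon Energy Co, giving 73% + 27% = 100%.
Chain via Talon Energy Co. → Copperline Shipping BV → Vantage Mining NL (R3): 100% × 61% × 44% × 89% = 23.8876% of Granite Textiles S.p.A.
Direct interest in Granite Textiles S.p.A: 9%.
Aggregating (R2): 23.8876% + 9% = 32.8876%.
32.8876% exceeds the 5% threshold by 27.8876 percentage points.

27.8876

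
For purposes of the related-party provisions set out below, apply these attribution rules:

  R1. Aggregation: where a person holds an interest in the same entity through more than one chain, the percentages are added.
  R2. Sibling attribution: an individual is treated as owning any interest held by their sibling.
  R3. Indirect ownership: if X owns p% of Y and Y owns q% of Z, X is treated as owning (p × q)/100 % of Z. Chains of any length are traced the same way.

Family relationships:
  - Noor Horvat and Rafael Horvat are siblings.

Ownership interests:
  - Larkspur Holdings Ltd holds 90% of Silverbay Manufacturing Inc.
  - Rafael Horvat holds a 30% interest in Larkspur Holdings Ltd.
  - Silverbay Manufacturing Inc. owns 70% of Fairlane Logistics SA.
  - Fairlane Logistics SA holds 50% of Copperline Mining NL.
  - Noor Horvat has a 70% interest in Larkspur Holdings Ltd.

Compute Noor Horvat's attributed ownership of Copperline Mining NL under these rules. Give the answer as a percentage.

By sibling attribution (R2), Noor Horvat is treated as also owning Rafael Horvat's interest in Larkspur Holdings Ltd, giving 70% + 30% = 100%.
Chain via Larkspur Holdings Ltd → Silverbay Manufacturing Inc. → Fairlane Logistics SA (R3): 100% × 90% × 70% × 50% = 31.5% of Copperline Mining NL.

31.5%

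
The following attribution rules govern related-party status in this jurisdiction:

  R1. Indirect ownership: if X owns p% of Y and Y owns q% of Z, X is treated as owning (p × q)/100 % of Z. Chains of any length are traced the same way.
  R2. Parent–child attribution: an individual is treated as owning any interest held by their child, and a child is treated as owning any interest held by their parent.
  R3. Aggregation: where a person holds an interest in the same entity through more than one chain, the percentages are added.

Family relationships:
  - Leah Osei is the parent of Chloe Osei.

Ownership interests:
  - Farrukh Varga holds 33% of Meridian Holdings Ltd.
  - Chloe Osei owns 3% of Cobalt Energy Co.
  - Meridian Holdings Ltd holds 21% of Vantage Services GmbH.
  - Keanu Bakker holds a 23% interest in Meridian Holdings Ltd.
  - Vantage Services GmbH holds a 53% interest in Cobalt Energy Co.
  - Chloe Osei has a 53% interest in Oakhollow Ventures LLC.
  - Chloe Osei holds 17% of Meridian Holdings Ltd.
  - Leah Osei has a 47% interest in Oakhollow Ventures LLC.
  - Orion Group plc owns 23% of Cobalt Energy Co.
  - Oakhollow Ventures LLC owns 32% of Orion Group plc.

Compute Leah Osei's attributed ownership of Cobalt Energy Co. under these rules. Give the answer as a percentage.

By parent–child attribution (R2), Leah Osei is treated as also owning Chloe Osei's interest in Oakhollow Ventures LLC, giving 47% + 53% = 100%.
By parent–child attribution (R2), Leah Osei is treated as owning Chloe Osei's 17% interest in Meridian Holdings Ltd.
By parent–child attribution (R2), Leah Osei is treated as owning Chloe Osei's 3% interest in Cobalt Energy Co.
Chain via Oakhollow Ventures LLC → Orion Group plc (R1): 100% × 32% × 23% = 7.36% of Cobalt Energy Co.
Chain via Meridian Holdings Ltd → Vantage Services GmbH (R1): 17% × 21% × 53% = 1.8921% of Cobalt Energy Co.
Direct interest in Cobalt Energy Co: 3%.
Aggregating (R3): 7.36% + 1.8921% + 3% = 12.2521%.

12.2521%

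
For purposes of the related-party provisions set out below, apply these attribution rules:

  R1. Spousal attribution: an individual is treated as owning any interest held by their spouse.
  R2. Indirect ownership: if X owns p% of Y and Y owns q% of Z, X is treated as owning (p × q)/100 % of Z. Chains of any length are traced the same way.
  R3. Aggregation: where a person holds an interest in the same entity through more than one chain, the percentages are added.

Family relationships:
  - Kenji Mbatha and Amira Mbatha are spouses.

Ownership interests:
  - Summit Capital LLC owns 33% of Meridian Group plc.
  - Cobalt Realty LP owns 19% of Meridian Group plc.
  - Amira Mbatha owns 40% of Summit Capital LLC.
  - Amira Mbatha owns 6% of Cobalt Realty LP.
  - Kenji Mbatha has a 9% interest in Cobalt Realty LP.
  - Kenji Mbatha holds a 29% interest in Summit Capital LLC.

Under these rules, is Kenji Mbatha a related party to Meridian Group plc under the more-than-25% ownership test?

By spousal attribution (R1), Kenji Mbatha is treated as also owning Amira Mbatha's interest in Summit Capital LLC, giving 29% + 40% = 69%.
By spousal attribution (R1), Kenji Mbatha is treated as also owning Amira Mbatha's interest in Cobalt Realty LP, giving 9% + 6% = 15%.
Chain via Summit Capital LLC (R2): 69% × 33% = 22.77% of Meridian Group plc.
Chain via Cobalt Realty LP (R2): 15% × 19% = 2.85% of Meridian Group plc.
Aggregating (R3): 22.77% + 2.85% = 25.62%.
25.62% exceeds the 25% threshold, so Kenji is a related party to Meridian Group plc.

Yes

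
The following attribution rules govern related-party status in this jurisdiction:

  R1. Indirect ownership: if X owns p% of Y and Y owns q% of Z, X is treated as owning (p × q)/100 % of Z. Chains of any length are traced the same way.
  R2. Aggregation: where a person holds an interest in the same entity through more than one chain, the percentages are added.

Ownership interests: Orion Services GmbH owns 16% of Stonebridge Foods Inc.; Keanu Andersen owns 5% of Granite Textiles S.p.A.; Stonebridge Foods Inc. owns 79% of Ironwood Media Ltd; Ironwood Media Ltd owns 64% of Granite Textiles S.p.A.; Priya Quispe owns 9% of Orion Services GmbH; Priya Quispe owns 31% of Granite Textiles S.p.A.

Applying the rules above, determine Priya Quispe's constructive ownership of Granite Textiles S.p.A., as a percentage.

31.728064%

Chain via Orion Services GmbH → Stonebridge Foods Inc. → Ironwood Media Ltd (R1): 9% × 16% × 79% × 64% = 0.728064% of Granite Textiles S.p.A.
Direct interest in Granite Textiles S.p.A: 31%.
Aggregating (R2): 0.728064% + 31% = 31.728064%.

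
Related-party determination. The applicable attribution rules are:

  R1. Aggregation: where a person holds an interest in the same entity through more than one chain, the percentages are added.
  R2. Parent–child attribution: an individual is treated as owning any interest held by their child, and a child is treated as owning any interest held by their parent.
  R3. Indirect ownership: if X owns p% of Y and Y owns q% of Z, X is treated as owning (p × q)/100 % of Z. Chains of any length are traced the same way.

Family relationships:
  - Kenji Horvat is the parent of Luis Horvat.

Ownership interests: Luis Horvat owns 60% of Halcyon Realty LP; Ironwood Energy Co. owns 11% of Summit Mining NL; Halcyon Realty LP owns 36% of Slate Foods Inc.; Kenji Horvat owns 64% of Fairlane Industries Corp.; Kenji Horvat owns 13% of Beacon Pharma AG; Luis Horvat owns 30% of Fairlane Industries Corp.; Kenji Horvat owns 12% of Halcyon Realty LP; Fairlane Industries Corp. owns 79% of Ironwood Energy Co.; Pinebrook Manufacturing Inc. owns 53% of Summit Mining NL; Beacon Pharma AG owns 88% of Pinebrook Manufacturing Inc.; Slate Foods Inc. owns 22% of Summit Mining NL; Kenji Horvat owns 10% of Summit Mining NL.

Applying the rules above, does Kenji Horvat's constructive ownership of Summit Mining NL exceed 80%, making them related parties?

No

By parent–child attribution (R2), Kenji Horvat is treated as also owning Luis Horvat's interest in Fairlane Industries Corp, giving 64% + 30% = 94%.
By parent–child attribution (R2), Kenji Horvat is treated as also owning Luis Horvat's interest in Halcyon Realty LP, giving 12% + 60% = 72%.
Chain via Beacon Pharma AG → Pinebrook Manufacturing Inc. (R3): 13% × 88% × 53% = 6.0632% of Summit Mining NL.
Chain via Fairlane Industries Corp. → Ironwood Energy Co. (R3): 94% × 79% × 11% = 8.1686% of Summit Mining NL.
Chain via Halcyon Realty LP → Slate Foods Inc. (R3): 72% × 36% × 22% = 5.7024% of Summit Mining NL.
Direct interest in Summit Mining NL: 10%.
Aggregating (R1): 6.0632% + 8.1686% + 5.7024% + 10% = 29.9342%.
29.9342% does not exceed the 80% threshold, so Kenji is not a related party to Summit Mining NL.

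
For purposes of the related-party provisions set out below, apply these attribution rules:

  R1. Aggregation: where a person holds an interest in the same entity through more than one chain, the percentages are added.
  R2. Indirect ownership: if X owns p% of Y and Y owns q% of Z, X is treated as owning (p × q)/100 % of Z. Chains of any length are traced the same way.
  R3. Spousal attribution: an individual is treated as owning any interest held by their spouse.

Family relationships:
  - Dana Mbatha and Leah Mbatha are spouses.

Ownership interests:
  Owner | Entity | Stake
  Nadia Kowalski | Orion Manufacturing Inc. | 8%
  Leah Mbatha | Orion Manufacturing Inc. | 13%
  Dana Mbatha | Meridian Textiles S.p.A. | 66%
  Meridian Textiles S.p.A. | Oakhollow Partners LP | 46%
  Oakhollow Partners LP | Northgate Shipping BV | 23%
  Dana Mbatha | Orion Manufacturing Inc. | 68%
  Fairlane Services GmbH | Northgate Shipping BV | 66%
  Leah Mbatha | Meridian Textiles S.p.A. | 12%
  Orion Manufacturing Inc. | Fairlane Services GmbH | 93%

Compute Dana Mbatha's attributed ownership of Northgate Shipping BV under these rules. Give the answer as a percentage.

57.9702%

By spousal attribution (R3), Dana Mbatha is treated as also owning Leah Mbatha's interest in Orion Manufacturing Inc, giving 68% + 13% = 81%.
By spousal attribution (R3), Dana Mbatha is treated as also owning Leah Mbatha's interest in Meridian Textiles S.p.A, giving 66% + 12% = 78%.
Chain via Orion Manufacturing Inc. → Fairlane Services GmbH (R2): 81% × 93% × 66% = 49.7178% of Northgate Shipping BV.
Chain via Meridian Textiles S.p.A. → Oakhollow Partners LP (R2): 78% × 46% × 23% = 8.2524% of Northgate Shipping BV.
Aggregating (R1): 49.7178% + 8.2524% = 57.9702%.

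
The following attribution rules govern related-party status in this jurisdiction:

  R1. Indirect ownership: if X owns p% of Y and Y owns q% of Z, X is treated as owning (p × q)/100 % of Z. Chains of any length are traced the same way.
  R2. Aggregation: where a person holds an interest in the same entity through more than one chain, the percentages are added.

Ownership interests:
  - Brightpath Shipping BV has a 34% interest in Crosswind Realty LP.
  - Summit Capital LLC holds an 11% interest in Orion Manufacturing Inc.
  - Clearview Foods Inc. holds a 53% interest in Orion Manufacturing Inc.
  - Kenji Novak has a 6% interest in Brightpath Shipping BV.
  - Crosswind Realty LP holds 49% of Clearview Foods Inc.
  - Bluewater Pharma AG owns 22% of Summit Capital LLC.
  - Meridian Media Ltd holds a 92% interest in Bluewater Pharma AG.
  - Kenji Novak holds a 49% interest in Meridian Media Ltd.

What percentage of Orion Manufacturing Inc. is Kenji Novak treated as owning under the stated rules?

1.620724%

Chain via Brightpath Shipping BV → Crosswind Realty LP → Clearview Foods Inc. (R1): 6% × 34% × 49% × 53% = 0.529788% of Orion Manufacturing Inc.
Chain via Meridian Media Ltd → Bluewater Pharma AG → Summit Capital LLC (R1): 49% × 92% × 22% × 11% = 1.090936% of Orion Manufacturing Inc.
Aggregating (R2): 0.529788% + 1.090936% = 1.620724%.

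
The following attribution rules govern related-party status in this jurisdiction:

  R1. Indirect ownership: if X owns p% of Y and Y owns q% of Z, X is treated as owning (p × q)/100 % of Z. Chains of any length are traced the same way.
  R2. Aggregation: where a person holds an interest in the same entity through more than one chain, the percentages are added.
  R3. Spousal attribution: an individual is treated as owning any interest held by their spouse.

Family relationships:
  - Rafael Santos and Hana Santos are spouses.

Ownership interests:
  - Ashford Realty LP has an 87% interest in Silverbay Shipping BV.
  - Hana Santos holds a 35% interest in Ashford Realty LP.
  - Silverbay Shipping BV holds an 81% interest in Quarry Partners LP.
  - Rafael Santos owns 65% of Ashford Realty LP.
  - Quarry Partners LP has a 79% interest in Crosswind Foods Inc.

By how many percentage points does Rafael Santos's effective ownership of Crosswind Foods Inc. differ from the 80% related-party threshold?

By spousal attribution (R3), Rafael Santos is treated as also owning Hana Santos's interest in Ashford Realty LP, giving 65% + 35% = 100%.
Chain via Ashford Realty LP → Silverbay Shipping BV → Quarry Partners LP (R1): 100% × 87% × 81% × 79% = 55.6713% of Crosswind Foods Inc.
55.6713% falls short of the 80% threshold by 24.3287 percentage points.

24.3287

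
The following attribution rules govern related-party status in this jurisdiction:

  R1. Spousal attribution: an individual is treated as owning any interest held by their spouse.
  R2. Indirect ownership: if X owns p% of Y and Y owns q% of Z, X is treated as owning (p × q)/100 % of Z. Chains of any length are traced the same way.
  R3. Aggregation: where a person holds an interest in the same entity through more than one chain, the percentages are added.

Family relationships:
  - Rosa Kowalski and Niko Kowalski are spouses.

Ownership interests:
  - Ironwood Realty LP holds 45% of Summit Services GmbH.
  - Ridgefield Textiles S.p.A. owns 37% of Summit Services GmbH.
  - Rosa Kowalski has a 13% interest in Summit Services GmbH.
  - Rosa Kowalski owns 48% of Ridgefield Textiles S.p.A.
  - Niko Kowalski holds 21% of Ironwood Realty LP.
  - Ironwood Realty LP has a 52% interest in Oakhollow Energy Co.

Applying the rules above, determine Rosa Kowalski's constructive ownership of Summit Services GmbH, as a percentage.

By spousal attribution (R1), Rosa Kowalski is treated as owning Niko Kowalski's 21% interest in Ironwood Realty LP.
Chain via Ridgefield Textiles S.p.A. (R2): 48% × 37% = 17.76% of Summit Services GmbH.
Direct interest in Summit Services GmbH: 13%.
Chain via Ironwood Realty LP (R2): 21% × 45% = 9.45% of Summit Services GmbH.
Aggregating (R3): 17.76% + 13% + 9.45% = 40.21%.

40.21%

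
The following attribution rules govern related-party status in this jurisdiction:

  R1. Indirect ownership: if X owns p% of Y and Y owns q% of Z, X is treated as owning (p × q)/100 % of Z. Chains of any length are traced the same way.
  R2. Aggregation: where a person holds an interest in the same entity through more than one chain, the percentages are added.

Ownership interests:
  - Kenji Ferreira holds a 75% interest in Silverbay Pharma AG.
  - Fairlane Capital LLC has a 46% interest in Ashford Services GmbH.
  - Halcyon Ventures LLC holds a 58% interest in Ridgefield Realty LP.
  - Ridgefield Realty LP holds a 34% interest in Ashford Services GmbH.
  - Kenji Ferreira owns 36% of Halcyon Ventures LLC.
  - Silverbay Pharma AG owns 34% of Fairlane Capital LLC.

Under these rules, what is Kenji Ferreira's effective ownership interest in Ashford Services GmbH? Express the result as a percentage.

Chain via Halcyon Ventures LLC → Ridgefield Realty LP (R1): 36% × 58% × 34% = 7.0992% of Ashford Services GmbH.
Chain via Silverbay Pharma AG → Fairlane Capital LLC (R1): 75% × 34% × 46% = 11.73% of Ashford Services GmbH.
Aggregating (R2): 7.0992% + 11.73% = 18.8292%.

18.8292%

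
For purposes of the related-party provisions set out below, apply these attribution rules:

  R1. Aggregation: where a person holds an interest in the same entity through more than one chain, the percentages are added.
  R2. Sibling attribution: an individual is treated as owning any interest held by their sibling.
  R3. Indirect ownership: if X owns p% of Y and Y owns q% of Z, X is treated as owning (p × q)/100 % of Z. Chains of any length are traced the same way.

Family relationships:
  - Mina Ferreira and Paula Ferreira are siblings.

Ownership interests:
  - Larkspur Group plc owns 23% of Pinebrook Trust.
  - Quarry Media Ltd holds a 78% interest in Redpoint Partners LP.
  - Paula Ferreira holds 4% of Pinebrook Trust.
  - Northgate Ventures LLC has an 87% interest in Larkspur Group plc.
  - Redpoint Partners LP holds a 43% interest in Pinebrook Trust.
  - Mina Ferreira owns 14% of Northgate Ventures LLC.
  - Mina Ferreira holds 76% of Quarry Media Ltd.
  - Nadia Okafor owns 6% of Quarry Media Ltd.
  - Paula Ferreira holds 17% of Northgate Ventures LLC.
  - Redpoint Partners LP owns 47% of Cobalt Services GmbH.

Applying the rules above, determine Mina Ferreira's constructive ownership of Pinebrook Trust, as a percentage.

By sibling attribution (R2), Mina Ferreira is treated as also owning Paula Ferreira's interest in Northgate Ventures LLC, giving 14% + 17% = 31%.
By sibling attribution (R2), Mina Ferreira is treated as owning Paula Ferreira's 4% interest in Pinebrook Trust.
Chain via Northgate Ventures LLC → Larkspur Group plc (R3): 31% × 87% × 23% = 6.2031% of Pinebrook Trust.
Chain via Quarry Media Ltd → Redpoint Partners LP (R3): 76% × 78% × 43% = 25.4904% of Pinebrook Trust.
Direct interest in Pinebrook Trust: 4%.
Aggregating (R1): 6.2031% + 25.4904% + 4% = 35.6935%.

35.6935%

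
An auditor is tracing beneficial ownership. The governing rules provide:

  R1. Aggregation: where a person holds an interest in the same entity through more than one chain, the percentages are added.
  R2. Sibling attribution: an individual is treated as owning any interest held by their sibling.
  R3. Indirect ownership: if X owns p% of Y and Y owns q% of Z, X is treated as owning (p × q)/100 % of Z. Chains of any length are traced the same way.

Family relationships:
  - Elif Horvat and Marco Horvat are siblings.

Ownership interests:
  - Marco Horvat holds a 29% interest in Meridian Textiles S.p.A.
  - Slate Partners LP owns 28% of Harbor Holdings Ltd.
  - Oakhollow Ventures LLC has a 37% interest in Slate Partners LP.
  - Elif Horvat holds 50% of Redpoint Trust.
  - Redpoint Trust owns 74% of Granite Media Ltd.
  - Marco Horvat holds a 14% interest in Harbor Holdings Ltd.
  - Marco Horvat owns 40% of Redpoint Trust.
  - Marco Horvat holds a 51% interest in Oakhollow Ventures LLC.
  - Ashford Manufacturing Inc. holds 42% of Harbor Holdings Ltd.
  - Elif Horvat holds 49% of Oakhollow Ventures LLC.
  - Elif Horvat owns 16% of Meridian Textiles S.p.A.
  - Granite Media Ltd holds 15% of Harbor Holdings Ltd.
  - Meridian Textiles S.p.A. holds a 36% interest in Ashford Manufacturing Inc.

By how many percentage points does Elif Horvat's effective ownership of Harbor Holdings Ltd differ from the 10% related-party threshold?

31.154

By sibling attribution (R2), Elif Horvat is treated as also owning Marco Horvat's interest in Meridian Textiles S.p.A, giving 16% + 29% = 45%.
By sibling attribution (R2), Elif Horvat is treated as also owning Marco Horvat's interest in Redpoint Trust, giving 50% + 40% = 90%.
By sibling attribution (R2), Elif Horvat is treated as also owning Marco Horvat's interest in Oakhollow Ventures LLC, giving 49% + 51% = 100%.
By sibling attribution (R2), Elif Horvat is treated as owning Marco Horvat's 14% interest in Harbor Holdings Ltd.
Chain via Meridian Textiles S.p.A. → Ashford Manufacturing Inc. (R3): 45% × 36% × 42% = 6.804% of Harbor Holdings Ltd.
Chain via Redpoint Trust → Granite Media Ltd (R3): 90% × 74% × 15% = 9.99% of Harbor Holdings Ltd.
Chain via Oakhollow Ventures LLC → Slate Partners LP (R3): 100% × 37% × 28% = 10.36% of Harbor Holdings Ltd.
Direct interest in Harbor Holdings Ltd: 14%.
Aggregating (R1): 6.804% + 9.99% + 10.36% + 14% = 41.154%.
41.154% exceeds the 10% threshold by 31.154 percentage points.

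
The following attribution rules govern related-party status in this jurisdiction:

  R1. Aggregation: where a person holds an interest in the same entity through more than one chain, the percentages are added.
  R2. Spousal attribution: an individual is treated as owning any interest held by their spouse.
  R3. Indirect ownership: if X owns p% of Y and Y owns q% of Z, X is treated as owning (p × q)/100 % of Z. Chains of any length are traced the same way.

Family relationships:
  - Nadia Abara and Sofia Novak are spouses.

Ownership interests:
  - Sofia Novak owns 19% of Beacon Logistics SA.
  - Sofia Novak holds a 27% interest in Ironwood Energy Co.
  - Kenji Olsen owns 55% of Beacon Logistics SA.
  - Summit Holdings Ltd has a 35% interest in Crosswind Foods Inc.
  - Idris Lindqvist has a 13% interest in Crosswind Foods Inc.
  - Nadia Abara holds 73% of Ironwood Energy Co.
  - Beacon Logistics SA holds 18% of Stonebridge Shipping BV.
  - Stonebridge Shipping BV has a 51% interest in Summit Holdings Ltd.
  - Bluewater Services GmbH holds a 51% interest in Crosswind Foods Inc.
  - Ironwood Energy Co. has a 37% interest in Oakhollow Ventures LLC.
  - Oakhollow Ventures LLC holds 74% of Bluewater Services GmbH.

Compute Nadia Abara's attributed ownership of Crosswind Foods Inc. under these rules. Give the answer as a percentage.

By spousal attribution (R2), Nadia Abara is treated as also owning Sofia Novak's interest in Ironwood Energy Co, giving 73% + 27% = 100%.
By spousal attribution (R2), Nadia Abara is treated as owning Sofia Novak's 19% interest in Beacon Logistics SA.
Chain via Ironwood Energy Co. → Oakhollow Ventures LLC → Bluewater Services GmbH (R3): 100% × 37% × 74% × 51% = 13.9638% of Crosswind Foods Inc.
Chain via Beacon Logistics SA → Stonebridge Shipping BV → Summit Holdings Ltd (R3): 19% × 18% × 51% × 35% = 0.61047% of Crosswind Foods Inc.
Aggregating (R1): 13.9638% + 0.61047% = 14.57427%.

14.57427%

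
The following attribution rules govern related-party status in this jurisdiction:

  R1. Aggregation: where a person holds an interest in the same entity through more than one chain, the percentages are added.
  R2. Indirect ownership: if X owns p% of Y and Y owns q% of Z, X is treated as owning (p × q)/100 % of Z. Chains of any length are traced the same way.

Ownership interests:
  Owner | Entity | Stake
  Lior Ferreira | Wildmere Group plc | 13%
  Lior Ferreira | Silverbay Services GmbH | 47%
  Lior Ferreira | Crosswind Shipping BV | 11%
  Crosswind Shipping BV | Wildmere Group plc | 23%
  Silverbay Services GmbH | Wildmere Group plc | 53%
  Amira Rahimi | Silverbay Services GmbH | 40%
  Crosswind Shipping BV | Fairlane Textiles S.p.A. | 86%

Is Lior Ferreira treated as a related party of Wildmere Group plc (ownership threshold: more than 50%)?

Chain via Silverbay Services GmbH (R2): 47% × 53% = 24.91% of Wildmere Group plc.
Chain via Crosswind Shipping BV (R2): 11% × 23% = 2.53% of Wildmere Group plc.
Direct interest in Wildmere Group plc: 13%.
Aggregating (R1): 24.91% + 2.53% + 13% = 40.44%.
40.44% does not exceed the 50% threshold, so Lior is not a related party to Wildmere Group plc.

No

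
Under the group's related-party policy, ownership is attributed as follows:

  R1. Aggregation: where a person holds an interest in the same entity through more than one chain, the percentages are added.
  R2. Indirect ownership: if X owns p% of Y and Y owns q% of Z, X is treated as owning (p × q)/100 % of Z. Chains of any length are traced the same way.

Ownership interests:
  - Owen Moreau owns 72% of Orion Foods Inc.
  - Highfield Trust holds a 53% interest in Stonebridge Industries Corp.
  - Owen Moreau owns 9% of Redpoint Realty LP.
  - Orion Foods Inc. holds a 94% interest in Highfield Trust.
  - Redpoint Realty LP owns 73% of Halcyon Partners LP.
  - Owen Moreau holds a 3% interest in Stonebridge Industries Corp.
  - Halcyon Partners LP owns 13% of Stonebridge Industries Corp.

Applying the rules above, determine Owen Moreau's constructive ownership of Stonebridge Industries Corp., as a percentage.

39.7245%

Chain via Redpoint Realty LP → Halcyon Partners LP (R2): 9% × 73% × 13% = 0.8541% of Stonebridge Industries Corp.
Chain via Orion Foods Inc. → Highfield Trust (R2): 72% × 94% × 53% = 35.8704% of Stonebridge Industries Corp.
Direct interest in Stonebridge Industries Corp: 3%.
Aggregating (R1): 0.8541% + 35.8704% + 3% = 39.7245%.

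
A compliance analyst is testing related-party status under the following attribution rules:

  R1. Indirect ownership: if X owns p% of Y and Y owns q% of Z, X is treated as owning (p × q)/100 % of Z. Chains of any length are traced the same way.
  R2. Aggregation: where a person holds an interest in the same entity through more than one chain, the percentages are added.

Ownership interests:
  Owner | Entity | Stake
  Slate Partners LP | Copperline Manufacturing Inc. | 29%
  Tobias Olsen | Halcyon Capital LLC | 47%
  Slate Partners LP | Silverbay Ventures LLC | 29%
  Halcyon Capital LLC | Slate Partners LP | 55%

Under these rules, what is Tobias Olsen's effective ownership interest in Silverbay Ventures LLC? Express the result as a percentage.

7.4965%

Chain via Halcyon Capital LLC → Slate Partners LP (R1): 47% × 55% × 29% = 7.4965% of Silverbay Ventures LLC.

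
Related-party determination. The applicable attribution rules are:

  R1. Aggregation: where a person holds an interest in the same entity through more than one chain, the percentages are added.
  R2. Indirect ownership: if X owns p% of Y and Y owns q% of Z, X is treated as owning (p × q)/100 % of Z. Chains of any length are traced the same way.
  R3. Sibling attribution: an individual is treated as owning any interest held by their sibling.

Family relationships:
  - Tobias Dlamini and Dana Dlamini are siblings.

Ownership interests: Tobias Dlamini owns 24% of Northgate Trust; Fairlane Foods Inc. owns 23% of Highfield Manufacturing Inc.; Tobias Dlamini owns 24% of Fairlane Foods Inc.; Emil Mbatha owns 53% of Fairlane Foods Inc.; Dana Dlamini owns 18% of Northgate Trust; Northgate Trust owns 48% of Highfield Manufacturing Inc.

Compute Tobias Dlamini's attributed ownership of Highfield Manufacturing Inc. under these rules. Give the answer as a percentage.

By sibling attribution (R3), Tobias Dlamini is treated as also owning Dana Dlamini's interest in Northgate Trust, giving 24% + 18% = 42%.
Chain via Northgate Trust (R2): 42% × 48% = 20.16% of Highfield Manufacturing Inc.
Chain via Fairlane Foods Inc. (R2): 24% × 23% = 5.52% of Highfield Manufacturing Inc.
Aggregating (R1): 20.16% + 5.52% = 25.68%.

25.68%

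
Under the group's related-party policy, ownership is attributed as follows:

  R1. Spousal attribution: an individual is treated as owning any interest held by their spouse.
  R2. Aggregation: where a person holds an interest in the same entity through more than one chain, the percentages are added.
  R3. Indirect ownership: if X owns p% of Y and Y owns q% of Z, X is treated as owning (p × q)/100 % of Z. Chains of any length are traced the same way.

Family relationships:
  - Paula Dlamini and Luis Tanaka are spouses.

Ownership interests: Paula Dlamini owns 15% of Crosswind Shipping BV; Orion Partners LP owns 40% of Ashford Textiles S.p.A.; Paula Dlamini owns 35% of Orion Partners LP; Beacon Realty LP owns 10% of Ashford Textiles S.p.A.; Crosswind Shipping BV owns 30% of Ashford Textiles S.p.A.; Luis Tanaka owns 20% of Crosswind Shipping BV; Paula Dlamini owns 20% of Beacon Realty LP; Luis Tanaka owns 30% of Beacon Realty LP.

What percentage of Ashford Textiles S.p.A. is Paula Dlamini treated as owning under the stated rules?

29.5%

By spousal attribution (R1), Paula Dlamini is treated as also owning Luis Tanaka's interest in Beacon Realty LP, giving 20% + 30% = 50%.
By spousal attribution (R1), Paula Dlamini is treated as also owning Luis Tanaka's interest in Crosswind Shipping BV, giving 15% + 20% = 35%.
Chain via Beacon Realty LP (R3): 50% × 10% = 5% of Ashford Textiles S.p.A.
Chain via Crosswind Shipping BV (R3): 35% × 30% = 10.5% of Ashford Textiles S.p.A.
Chain via Orion Partners LP (R3): 35% × 40% = 14% of Ashford Textiles S.p.A.
Aggregating (R2): 5% + 10.5% + 14% = 29.5%.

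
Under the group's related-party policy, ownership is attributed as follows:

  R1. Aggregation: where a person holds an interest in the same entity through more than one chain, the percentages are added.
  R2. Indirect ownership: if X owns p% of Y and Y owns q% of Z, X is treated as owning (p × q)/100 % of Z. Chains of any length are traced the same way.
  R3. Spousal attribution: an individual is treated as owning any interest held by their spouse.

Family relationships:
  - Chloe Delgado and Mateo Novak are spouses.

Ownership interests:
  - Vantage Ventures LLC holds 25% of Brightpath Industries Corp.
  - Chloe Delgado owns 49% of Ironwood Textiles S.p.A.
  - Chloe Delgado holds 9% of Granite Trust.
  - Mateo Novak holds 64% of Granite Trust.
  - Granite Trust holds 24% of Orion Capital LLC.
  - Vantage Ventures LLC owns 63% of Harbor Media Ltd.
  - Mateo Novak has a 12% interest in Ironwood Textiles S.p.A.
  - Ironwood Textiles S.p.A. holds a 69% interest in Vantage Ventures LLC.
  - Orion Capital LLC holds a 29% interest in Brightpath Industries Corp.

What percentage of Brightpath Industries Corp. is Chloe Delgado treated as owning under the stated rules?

15.6033%

By spousal attribution (R3), Chloe Delgado is treated as also owning Mateo Novak's interest in Granite Trust, giving 9% + 64% = 73%.
By spousal attribution (R3), Chloe Delgado is treated as also owning Mateo Novak's interest in Ironwood Textiles S.p.A, giving 49% + 12% = 61%.
Chain via Granite Trust → Orion Capital LLC (R2): 73% × 24% × 29% = 5.0808% of Brightpath Industries Corp.
Chain via Ironwood Textiles S.p.A. → Vantage Ventures LLC (R2): 61% × 69% × 25% = 10.5225% of Brightpath Industries Corp.
Aggregating (R1): 5.0808% + 10.5225% = 15.6033%.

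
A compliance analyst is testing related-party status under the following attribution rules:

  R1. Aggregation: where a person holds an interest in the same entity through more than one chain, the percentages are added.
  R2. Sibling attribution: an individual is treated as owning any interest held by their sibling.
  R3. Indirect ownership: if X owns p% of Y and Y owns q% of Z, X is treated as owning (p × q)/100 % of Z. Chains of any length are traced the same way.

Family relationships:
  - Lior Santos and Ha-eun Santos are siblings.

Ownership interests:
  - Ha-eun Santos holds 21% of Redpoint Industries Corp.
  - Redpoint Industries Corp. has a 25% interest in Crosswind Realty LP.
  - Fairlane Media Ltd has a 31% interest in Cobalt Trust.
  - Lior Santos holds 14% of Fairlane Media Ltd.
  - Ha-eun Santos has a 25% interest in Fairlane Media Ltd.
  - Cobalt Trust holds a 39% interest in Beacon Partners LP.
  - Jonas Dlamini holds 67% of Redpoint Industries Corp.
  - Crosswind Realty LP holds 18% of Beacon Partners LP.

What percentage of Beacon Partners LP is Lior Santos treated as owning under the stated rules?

By sibling attribution (R2), Lior Santos is treated as also owning Ha-eun Santos's interest in Fairlane Media Ltd, giving 14% + 25% = 39%.
By sibling attribution (R2), Lior Santos is treated as owning Ha-eun Santos's 21% interest in Redpoint Industries Corp.
Chain via Fairlane Media Ltd → Cobalt Trust (R3): 39% × 31% × 39% = 4.7151% of Beacon Partners LP.
Chain via Redpoint Industries Corp. → Crosswind Realty LP (R3): 21% × 25% × 18% = 0.945% of Beacon Partners LP.
Aggregating (R1): 4.7151% + 0.945% = 5.6601%.

5.6601%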